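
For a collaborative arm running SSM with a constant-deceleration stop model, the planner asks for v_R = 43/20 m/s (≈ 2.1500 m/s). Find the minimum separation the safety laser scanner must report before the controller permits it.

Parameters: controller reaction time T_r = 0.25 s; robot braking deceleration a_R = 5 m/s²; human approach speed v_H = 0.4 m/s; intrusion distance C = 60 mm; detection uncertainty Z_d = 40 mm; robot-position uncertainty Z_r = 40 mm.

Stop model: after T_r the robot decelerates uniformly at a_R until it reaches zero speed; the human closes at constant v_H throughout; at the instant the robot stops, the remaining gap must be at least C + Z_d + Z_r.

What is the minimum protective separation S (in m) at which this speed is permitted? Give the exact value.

T_s = v_R/a_R = (43/20)/5 = 0.4300 s
robot in T_r: 2.1500·0.2500 = 0.5375 m
robot covers 2.1500·0.4300 − ½·5.0000·0.4300² = 0.4622 m while stopping
human closes 0.4000·0.6800 = 0.2720 m
residual clearance needed = 0.0600+0.0400+0.0400 = 0.1400 m
S_min ≈ 0.5375+0.4622+0.2720+0.1400  ⇒  S_min = 5647/4000 m

S_min = 5647/4000 m = 1.4118 m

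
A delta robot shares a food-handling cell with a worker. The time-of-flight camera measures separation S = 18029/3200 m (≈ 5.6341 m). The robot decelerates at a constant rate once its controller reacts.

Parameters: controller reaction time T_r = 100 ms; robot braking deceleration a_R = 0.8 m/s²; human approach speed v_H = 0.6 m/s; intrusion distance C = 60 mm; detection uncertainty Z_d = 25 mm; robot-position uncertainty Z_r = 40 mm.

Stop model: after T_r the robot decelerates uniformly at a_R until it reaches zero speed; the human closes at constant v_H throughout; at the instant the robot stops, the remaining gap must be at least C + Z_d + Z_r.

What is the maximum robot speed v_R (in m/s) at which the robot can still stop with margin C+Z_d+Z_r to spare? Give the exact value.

collect terms ⇒ (5/8)·v_R² + (17/20)·v_R + (-17437/3200) = 0
  disc = (17/20)² − 4·(5/8)·(-17437/3200) = 91809/6400 ; √disc = 303/80
  v_R = (−(17/20) + 303/80) / (2·(5/8)) = 47/20 m/s
check:
T_s = v_R/a_R = (47/20)/(4/5) = 2.9375 s
robot in T_r: 2.3500·0.1000 = 0.2350 m
braking distance = 2.3500²/(2·0.8000) = 3.4516 m
human closes 0.6000·3.0375 = 1.8225 m
residual clearance needed = 0.0600+0.0250+0.0400 = 0.1250 m
sum ≈ 0.2350+3.4516+1.8225+0.1250 ≈ 5.6341 m = S ✓

v_R_max = 47/20 m/s = 2.3500 m/s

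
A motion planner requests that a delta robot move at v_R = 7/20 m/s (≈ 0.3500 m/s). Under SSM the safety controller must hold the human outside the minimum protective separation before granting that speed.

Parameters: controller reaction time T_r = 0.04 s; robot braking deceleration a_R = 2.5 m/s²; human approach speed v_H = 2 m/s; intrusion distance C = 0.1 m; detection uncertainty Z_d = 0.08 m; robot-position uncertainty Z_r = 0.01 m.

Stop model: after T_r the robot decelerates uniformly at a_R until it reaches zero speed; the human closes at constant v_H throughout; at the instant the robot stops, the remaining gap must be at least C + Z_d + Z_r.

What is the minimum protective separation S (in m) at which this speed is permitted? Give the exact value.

stop time T_s = (7/20)/(5/2) = 0.1400 s
robot covers v_R·T_r = 0.3500·0.0400 = 0.0140 m before braking
braking distance = 0.3500²/(2·2.5000) = 0.0245 m
person approaches 2.0000·(0.0400+0.1400) = 0.3600 m
margins: 0.1000+0.0800+0.0100 = 0.1900 m
S_min ≈ 0.0140+0.0245+0.3600+0.1900  ⇒  S_min = 1177/2000 m

S_min = 1177/2000 m = 0.5885 m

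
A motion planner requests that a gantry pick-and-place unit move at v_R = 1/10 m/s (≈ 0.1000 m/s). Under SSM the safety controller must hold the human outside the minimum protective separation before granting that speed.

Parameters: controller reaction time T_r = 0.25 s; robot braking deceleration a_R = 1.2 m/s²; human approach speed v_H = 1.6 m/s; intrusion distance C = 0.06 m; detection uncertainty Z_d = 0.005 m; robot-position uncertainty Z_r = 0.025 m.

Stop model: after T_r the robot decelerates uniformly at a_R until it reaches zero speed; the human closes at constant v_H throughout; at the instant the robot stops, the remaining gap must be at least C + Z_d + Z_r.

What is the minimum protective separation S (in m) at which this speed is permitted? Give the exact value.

stop time T_s = (1/10)/(6/5) = 0.0833 s
reaction-phase robot travel = 0.1000·0.2500 = 0.0250 m
robot under decel: 0.1000²/(2·1.2000) = 0.0042 m
human closes 1.6000·0.3333 = 0.5333 m
C+Z_d+Z_r = 0.0600+0.0050+0.0250 = 0.0900 m
S_min ≈ 0.0250+0.0042+0.5333+0.0900  ⇒  S_min = 261/400 m

S_min = 261/400 m = 0.6525 m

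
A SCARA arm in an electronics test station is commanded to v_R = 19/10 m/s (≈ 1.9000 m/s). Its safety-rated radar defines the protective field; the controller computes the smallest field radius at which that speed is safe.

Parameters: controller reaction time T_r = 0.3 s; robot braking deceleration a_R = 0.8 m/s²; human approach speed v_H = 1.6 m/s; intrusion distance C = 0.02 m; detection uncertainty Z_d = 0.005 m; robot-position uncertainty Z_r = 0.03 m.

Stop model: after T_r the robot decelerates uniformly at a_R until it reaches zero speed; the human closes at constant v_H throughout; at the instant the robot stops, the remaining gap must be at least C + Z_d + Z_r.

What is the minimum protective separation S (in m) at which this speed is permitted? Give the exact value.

S_min = 5729/800 m = 7.1612 m

braking lasts T_s = (19/10)/(4/5) = 2.3750 s
robot covers v_R·T_r = 1.9000·0.3000 = 0.5700 m before braking
braking distance = 1.9000²/(2·0.8000) = 2.2563 m
human over T_r+T_s: 1.6000·(0.3000+2.3750) = 4.2800 m
margins: 0.0200+0.0050+0.0300 = 0.0550 m
S_min ≈ 0.5700+2.2563+4.2800+0.0550  ⇒  S_min = 5729/800 m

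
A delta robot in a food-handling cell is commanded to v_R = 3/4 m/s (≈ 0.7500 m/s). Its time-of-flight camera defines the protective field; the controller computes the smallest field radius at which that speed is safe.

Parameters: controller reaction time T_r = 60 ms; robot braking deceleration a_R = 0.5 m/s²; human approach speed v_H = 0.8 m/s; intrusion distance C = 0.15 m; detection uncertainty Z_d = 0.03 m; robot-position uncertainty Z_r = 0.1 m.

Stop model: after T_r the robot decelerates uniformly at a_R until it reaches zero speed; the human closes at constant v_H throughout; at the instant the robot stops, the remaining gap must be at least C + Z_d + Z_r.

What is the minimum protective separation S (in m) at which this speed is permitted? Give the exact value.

S_min = 4271/2000 m = 2.1355 m

stop time T_s = (3/4)/(1/2) = 1.5000 s
robot covers v_R·T_r = 0.7500·0.0600 = 0.0450 m before braking
braking distance = 0.7500²/(2·0.5000) = 0.5625 m
human closes 0.8000·1.5600 = 1.2480 m
margins: 0.1500+0.0300+0.1000 = 0.2800 m
S_min ≈ 0.0450+0.5625+1.2480+0.2800  ⇒  S_min = 4271/2000 m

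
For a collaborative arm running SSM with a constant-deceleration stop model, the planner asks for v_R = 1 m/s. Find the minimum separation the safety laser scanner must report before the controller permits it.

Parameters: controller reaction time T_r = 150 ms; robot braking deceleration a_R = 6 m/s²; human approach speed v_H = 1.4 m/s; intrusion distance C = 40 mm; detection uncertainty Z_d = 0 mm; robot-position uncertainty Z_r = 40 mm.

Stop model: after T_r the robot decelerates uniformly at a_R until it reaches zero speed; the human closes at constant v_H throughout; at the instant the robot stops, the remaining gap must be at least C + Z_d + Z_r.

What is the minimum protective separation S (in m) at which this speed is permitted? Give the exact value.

S_min = 227/300 m = 0.7567 m

braking lasts T_s = 1/6 = 0.1667 s
robot covers v_R·T_r = 1.0000·0.1500 = 0.1500 m before braking
robot under decel: 1.0000²/(2·6.0000) = 0.0833 m
human over T_r+T_s: 1.4000·(0.1500+0.1667) = 0.4433 m
residual clearance needed = 0.0400+0.0000+0.0400 = 0.0800 m
S_min ≈ 0.1500+0.0833+0.4433+0.0800  ⇒  S_min = 227/300 m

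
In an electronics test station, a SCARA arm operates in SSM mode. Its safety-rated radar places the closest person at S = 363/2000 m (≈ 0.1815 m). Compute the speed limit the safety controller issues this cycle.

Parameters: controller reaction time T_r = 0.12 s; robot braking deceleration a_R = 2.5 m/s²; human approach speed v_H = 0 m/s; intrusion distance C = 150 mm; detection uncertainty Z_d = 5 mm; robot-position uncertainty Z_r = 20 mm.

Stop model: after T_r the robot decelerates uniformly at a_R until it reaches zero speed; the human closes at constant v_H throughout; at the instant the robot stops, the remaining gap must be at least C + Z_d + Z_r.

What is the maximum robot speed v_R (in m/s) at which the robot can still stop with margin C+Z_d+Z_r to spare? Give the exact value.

quadratic (1/5)·v² + (3/25)·v + (-13/2000) = 0
  disc = (3/25)² − 4·(1/5)·(-13/2000) = 49/2500 ; √disc = 7/50
  v_R = (−(3/25) + 7/50) / (2·(1/5)) = 1/20 m/s
check:
stop time T_s = (1/20)/(5/2) = 0.0200 s
robot in T_r: 0.0500·0.1200 = 0.0060 m
robot under decel: 0.0500²/(2·2.5000) = 0.0005 m
person approaches 0.0000·(0.1200+0.0200) = 0.0000 m
margins: 0.1500+0.0050+0.0200 = 0.1750 m
sum ≈ 0.0060+0.0005+0.0000+0.1750 ≈ 0.1815 m = S ✓

v_R_max = 1/20 m/s = 0.0500 m/s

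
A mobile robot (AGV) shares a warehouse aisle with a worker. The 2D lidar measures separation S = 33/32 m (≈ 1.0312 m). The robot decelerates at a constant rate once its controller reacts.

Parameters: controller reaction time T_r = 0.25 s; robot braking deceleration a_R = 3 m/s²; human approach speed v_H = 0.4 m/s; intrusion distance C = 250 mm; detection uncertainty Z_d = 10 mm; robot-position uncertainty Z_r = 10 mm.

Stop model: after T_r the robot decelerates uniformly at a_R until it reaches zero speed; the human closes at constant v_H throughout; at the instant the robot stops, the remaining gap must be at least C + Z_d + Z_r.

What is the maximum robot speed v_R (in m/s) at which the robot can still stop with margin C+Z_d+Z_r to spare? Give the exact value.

at the boundary: (1/6)·v² + (23/60)·v + (-529/800) = 0
  disc = (23/60)² − 4·(1/6)·(-529/800) = 529/900 ; √disc = 23/30
  v_R = (−(23/60) + 23/30) / (2·(1/6)) = 23/20 m/s
check:
stop time T_s = (23/20)/3 = 0.3833 s
robot in T_r: 1.1500·0.2500 = 0.2875 m
robot under decel: 1.1500²/(2·3.0000) = 0.2204 m
person approaches 0.4000·(0.2500+0.3833) = 0.2533 m
residual clearance needed = 0.2500+0.0100+0.0100 = 0.2700 m
sum ≈ 0.2875+0.2204+0.2533+0.2700 ≈ 1.0312 m = S ✓

v_R_max = 23/20 m/s = 1.1500 m/s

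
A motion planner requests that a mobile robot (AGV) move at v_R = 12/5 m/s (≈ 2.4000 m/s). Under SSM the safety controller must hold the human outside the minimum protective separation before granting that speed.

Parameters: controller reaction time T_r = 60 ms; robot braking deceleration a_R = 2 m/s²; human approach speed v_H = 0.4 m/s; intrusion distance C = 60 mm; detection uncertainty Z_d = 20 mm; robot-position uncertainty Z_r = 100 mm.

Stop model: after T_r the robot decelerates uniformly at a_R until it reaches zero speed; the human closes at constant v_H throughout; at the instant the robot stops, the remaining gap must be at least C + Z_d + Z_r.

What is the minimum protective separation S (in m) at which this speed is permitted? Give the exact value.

braking lasts T_s = (12/5)/2 = 1.2000 s
robot in T_r: 2.4000·0.0600 = 0.1440 m
robot covers 2.4000·1.2000 − ½·2.0000·1.2000² = 1.4400 m while stopping
human over T_r+T_s: 0.4000·(0.0600+1.2000) = 0.5040 m
margins: 0.0600+0.0200+0.1000 = 0.1800 m
S_min ≈ 0.1440+1.4400+0.5040+0.1800  ⇒  S_min = 567/250 m

S_min = 567/250 m = 2.2680 m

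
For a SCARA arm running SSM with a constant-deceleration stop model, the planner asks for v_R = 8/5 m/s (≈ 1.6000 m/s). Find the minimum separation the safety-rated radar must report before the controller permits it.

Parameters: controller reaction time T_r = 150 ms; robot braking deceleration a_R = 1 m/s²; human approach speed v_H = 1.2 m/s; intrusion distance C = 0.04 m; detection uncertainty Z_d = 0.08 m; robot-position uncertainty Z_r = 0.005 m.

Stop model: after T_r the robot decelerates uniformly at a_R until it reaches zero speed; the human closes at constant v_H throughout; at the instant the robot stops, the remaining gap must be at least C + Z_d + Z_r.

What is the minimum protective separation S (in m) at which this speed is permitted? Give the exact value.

braking lasts T_s = (8/5)/1 = 1.6000 s
reaction-phase robot travel = 1.6000·0.1500 = 0.2400 m
braking distance = 1.6000²/(2·1.0000) = 1.2800 m
human closes 1.2000·1.7500 = 2.1000 m
C+Z_d+Z_r = 0.0400+0.0800+0.0050 = 0.1250 m
S_min ≈ 0.2400+1.2800+2.1000+0.1250  ⇒  S_min = 749/200 m

S_min = 749/200 m = 3.7450 m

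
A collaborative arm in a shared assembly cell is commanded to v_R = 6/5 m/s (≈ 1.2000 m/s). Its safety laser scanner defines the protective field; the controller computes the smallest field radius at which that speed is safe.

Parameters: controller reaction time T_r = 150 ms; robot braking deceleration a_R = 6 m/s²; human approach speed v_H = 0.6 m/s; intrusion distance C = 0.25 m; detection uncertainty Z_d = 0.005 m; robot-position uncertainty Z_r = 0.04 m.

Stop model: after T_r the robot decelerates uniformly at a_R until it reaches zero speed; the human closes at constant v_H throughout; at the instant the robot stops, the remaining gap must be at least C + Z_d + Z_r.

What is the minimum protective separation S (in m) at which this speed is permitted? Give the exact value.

stop time T_s = (6/5)/6 = 0.2000 s
robot in T_r: 1.2000·0.1500 = 0.1800 m
braking distance = 1.2000²/(2·6.0000) = 0.1200 m
person approaches 0.6000·(0.1500+0.2000) = 0.2100 m
residual clearance needed = 0.2500+0.0050+0.0400 = 0.2950 m
S_min ≈ 0.1800+0.1200+0.2100+0.2950  ⇒  S_min = 161/200 m

S_min = 161/200 m = 0.8050 m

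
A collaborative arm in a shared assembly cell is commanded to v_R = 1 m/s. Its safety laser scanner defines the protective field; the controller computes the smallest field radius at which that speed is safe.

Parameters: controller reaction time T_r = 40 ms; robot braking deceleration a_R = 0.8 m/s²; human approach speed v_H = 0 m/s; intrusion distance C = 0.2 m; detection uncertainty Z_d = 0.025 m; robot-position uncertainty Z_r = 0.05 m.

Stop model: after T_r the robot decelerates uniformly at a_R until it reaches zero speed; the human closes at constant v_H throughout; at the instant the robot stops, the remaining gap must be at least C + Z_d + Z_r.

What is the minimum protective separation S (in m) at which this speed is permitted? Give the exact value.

S_min = 47/50 m = 0.9400 m

stop time T_s = 1/(4/5) = 1.2500 s
reaction-phase robot travel = 1.0000·0.0400 = 0.0400 m
robot covers 1.0000·1.2500 − ½·0.8000·1.2500² = 0.6250 m while stopping
human closes 0.0000·1.2900 = 0.0000 m
C+Z_d+Z_r = 0.2000+0.0250+0.0500 = 0.2750 m
S_min ≈ 0.0400+0.6250+0.0000+0.2750  ⇒  S_min = 47/50 m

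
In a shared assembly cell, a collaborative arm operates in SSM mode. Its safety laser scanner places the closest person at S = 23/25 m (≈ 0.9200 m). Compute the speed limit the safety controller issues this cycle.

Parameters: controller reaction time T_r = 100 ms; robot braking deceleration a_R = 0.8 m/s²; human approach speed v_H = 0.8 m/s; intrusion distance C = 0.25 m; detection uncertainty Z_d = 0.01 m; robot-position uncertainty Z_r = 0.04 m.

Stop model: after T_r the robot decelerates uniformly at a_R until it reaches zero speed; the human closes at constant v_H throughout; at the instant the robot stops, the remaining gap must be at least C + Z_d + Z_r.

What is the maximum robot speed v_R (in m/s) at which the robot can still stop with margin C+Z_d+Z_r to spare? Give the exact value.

at the boundary: (5/8)·v² + (11/10)·v + (-27/50) = 0
  disc = (11/10)² − 4·(5/8)·(-27/50) = 64/25 ; √disc = 8/5
  v_R = (−(11/10) + 8/5) / (2·(5/8)) = 2/5 m/s
check:
stop time T_s = (2/5)/(4/5) = 0.5000 s
robot covers v_R·T_r = 0.4000·0.1000 = 0.0400 m before braking
robot under decel: 0.4000²/(2·0.8000) = 0.1000 m
person approaches 0.8000·(0.1000+0.5000) = 0.4800 m
C+Z_d+Z_r = 0.2500+0.0100+0.0400 = 0.3000 m
sum ≈ 0.0400+0.1000+0.4800+0.3000 ≈ 0.9200 m = S ✓

v_R_max = 2/5 m/s = 0.4000 m/s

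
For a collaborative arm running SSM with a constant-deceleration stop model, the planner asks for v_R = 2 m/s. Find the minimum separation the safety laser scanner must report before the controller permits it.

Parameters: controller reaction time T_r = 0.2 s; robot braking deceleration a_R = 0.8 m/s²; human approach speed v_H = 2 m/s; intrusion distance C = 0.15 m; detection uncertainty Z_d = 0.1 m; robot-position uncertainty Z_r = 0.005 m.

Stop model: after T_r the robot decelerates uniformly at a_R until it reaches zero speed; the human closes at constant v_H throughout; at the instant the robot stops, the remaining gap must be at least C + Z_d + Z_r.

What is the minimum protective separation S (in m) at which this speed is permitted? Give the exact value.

braking lasts T_s = 2/(4/5) = 2.5000 s
robot in T_r: 2.0000·0.2000 = 0.4000 m
robot under decel: 2.0000²/(2·0.8000) = 2.5000 m
human over T_r+T_s: 2.0000·(0.2000+2.5000) = 5.4000 m
residual clearance needed = 0.1500+0.1000+0.0050 = 0.2550 m
S_min ≈ 0.4000+2.5000+5.4000+0.2550  ⇒  S_min = 1711/200 m

S_min = 1711/200 m = 8.5550 m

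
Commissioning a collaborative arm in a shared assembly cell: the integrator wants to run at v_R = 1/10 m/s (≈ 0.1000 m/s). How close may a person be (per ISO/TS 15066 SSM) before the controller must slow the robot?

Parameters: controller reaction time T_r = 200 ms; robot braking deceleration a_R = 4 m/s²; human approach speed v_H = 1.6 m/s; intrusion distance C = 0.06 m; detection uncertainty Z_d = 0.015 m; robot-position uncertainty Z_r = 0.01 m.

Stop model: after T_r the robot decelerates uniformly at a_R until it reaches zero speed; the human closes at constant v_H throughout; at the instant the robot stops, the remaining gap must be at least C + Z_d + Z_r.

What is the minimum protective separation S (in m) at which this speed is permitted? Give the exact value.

S_min = 373/800 m = 0.4662 m

T_s = v_R/a_R = (1/10)/4 = 0.0250 s
reaction-phase robot travel = 0.1000·0.2000 = 0.0200 m
robot under decel: 0.1000²/(2·4.0000) = 0.0013 m
human closes 1.6000·0.2250 = 0.3600 m
C+Z_d+Z_r = 0.0600+0.0150+0.0100 = 0.0850 m
S_min ≈ 0.0200+0.0013+0.3600+0.0850  ⇒  S_min = 373/800 m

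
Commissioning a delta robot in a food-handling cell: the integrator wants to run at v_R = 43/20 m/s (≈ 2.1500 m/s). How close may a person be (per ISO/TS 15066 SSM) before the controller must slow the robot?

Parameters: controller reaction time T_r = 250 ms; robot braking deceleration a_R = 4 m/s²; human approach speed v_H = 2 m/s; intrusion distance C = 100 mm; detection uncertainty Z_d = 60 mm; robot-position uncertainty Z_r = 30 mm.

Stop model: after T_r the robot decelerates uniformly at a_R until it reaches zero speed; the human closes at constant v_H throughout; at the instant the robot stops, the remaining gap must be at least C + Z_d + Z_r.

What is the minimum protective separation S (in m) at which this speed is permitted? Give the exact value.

stop time T_s = (43/20)/4 = 0.5375 s
reaction-phase robot travel = 2.1500·0.2500 = 0.5375 m
braking distance = 2.1500²/(2·4.0000) = 0.5778 m
person approaches 2.0000·(0.2500+0.5375) = 1.5750 m
margins: 0.1000+0.0600+0.0300 = 0.1900 m
S_min ≈ 0.5375+0.5778+1.5750+0.1900  ⇒  S_min = 9217/3200 m

S_min = 9217/3200 m = 2.8803 m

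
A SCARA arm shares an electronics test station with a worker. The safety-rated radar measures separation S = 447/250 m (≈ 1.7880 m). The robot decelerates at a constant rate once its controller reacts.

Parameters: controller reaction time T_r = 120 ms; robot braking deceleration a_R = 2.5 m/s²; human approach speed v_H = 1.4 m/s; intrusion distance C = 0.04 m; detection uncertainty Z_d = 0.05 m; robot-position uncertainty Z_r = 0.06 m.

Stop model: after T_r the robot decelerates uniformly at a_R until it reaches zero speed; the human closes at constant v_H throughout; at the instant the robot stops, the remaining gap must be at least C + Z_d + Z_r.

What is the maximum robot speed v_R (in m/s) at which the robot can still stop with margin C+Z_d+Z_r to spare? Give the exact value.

collect terms ⇒ (1/5)·v_R² + (17/25)·v_R + (-147/100) = 0
  disc = (17/25)² − 4·(1/5)·(-147/100) = 1024/625 ; √disc = 32/25
  v_R = (−(17/25) + 32/25) / (2·(1/5)) = 3/2 m/s
check:
stop time T_s = (3/2)/(5/2) = 0.6000 s
robot covers v_R·T_r = 1.5000·0.1200 = 0.1800 m before braking
braking distance = 1.5000²/(2·2.5000) = 0.4500 m
human closes 1.4000·0.7200 = 1.0080 m
margins: 0.0400+0.0500+0.0600 = 0.1500 m
sum ≈ 0.1800+0.4500+1.0080+0.1500 ≈ 1.7880 m = S ✓

v_R_max = 3/2 m/s = 1.5000 m/s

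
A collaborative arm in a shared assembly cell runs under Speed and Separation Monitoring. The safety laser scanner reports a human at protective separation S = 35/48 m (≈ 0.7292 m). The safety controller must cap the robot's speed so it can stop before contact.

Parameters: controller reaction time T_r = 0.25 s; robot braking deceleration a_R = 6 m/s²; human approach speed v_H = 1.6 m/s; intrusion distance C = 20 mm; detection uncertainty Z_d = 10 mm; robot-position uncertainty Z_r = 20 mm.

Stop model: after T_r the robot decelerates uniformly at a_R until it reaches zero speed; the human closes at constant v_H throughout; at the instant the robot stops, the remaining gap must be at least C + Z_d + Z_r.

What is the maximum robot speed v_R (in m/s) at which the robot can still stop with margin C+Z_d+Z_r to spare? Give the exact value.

at the boundary: (1/12)·v² + (31/60)·v + (-67/240) = 0
  disc = (31/60)² − 4·(1/12)·(-67/240) = 9/25 ; √disc = 3/5
  v_R = (−(31/60) + 3/5) / (2·(1/12)) = 1/2 m/s
check:
stop time T_s = (1/2)/6 = 0.0833 s
reaction-phase robot travel = 0.5000·0.2500 = 0.1250 m
braking distance = 0.5000²/(2·6.0000) = 0.0208 m
human closes 1.6000·0.3333 = 0.5333 m
residual clearance needed = 0.0200+0.0100+0.0200 = 0.0500 m
sum ≈ 0.1250+0.0208+0.5333+0.0500 ≈ 0.7292 m = S ✓

v_R_max = 1/2 m/s = 0.5000 m/s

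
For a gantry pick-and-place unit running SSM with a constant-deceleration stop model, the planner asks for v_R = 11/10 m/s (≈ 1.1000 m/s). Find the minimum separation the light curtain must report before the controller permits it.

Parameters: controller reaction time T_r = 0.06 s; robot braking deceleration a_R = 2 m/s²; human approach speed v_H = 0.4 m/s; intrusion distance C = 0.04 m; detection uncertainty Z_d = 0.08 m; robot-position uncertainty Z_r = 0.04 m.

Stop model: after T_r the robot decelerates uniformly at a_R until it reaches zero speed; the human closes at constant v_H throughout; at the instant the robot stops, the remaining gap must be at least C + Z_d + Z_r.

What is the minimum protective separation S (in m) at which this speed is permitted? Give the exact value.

T_s = v_R/a_R = (11/10)/2 = 0.5500 s
robot covers v_R·T_r = 1.1000·0.0600 = 0.0660 m before braking
robot covers 1.1000·0.5500 − ½·2.0000·0.5500² = 0.3025 m while stopping
human closes 0.4000·0.6100 = 0.2440 m
C+Z_d+Z_r = 0.0400+0.0800+0.0400 = 0.1600 m
S_min ≈ 0.0660+0.3025+0.2440+0.1600  ⇒  S_min = 309/400 m

S_min = 309/400 m = 0.7725 m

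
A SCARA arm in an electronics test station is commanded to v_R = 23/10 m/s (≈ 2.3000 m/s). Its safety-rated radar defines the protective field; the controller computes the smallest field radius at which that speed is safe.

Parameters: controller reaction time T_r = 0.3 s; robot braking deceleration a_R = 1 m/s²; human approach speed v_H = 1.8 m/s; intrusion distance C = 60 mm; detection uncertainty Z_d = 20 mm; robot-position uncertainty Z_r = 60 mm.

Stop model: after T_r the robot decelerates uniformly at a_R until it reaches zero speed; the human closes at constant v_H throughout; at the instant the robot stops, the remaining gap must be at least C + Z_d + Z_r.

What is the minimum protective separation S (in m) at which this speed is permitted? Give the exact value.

T_s = v_R/a_R = (23/10)/1 = 2.3000 s
reaction-phase robot travel = 2.3000·0.3000 = 0.6900 m
braking distance = 2.3000²/(2·1.0000) = 2.6450 m
human closes 1.8000·2.6000 = 4.6800 m
residual clearance needed = 0.0600+0.0200+0.0600 = 0.1400 m
S_min ≈ 0.6900+2.6450+4.6800+0.1400  ⇒  S_min = 1631/200 m

S_min = 1631/200 m = 8.1550 m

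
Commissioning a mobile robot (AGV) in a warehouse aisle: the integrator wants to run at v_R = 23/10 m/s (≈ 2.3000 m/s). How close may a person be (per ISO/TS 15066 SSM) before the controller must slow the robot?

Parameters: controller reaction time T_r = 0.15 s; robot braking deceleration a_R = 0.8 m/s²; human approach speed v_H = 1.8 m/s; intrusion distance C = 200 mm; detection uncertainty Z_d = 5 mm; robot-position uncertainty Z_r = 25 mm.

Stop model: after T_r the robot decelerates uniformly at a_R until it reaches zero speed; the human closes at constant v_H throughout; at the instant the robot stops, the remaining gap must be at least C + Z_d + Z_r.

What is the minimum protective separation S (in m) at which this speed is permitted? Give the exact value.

stop time T_s = (23/10)/(4/5) = 2.8750 s
reaction-phase robot travel = 2.3000·0.1500 = 0.3450 m
braking distance = 2.3000²/(2·0.8000) = 3.3062 m
human over T_r+T_s: 1.8000·(0.1500+2.8750) = 5.4450 m
C+Z_d+Z_r = 0.2000+0.0050+0.0250 = 0.2300 m
S_min ≈ 0.3450+3.3062+5.4450+0.2300  ⇒  S_min = 7461/800 m

S_min = 7461/800 m = 9.3262 m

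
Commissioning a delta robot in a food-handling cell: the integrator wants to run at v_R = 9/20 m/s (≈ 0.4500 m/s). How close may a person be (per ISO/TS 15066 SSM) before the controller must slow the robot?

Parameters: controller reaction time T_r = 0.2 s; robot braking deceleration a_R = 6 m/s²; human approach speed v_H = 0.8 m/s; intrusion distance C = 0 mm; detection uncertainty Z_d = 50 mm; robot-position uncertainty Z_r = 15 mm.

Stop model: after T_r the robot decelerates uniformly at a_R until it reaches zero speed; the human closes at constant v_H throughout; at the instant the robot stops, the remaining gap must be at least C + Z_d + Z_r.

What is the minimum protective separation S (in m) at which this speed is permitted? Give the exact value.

stop time T_s = (9/20)/6 = 0.0750 s
robot covers v_R·T_r = 0.4500·0.2000 = 0.0900 m before braking
robot covers 0.4500·0.0750 − ½·6.0000·0.0750² = 0.0169 m while stopping
human closes 0.8000·0.2750 = 0.2200 m
residual clearance needed = 0.0000+0.0500+0.0150 = 0.0650 m
S_min ≈ 0.0900+0.0169+0.2200+0.0650  ⇒  S_min = 627/1600 m

S_min = 627/1600 m = 0.3919 m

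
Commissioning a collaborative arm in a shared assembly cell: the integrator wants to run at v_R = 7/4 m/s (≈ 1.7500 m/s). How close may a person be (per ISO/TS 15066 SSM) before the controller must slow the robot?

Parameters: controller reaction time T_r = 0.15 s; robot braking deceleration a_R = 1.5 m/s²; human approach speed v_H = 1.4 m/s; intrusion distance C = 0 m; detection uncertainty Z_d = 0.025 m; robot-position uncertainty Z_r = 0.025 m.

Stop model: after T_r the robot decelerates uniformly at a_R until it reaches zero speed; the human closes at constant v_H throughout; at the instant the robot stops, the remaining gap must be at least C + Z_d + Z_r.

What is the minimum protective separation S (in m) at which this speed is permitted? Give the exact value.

S_min = 953/300 m = 3.1767 m

braking lasts T_s = (7/4)/(3/2) = 1.1667 s
robot in T_r: 1.7500·0.1500 = 0.2625 m
robot under decel: 1.7500²/(2·1.5000) = 1.0208 m
person approaches 1.4000·(0.1500+1.1667) = 1.8433 m
C+Z_d+Z_r = 0.0000+0.0250+0.0250 = 0.0500 m
S_min ≈ 0.2625+1.0208+1.8433+0.0500  ⇒  S_min = 953/300 m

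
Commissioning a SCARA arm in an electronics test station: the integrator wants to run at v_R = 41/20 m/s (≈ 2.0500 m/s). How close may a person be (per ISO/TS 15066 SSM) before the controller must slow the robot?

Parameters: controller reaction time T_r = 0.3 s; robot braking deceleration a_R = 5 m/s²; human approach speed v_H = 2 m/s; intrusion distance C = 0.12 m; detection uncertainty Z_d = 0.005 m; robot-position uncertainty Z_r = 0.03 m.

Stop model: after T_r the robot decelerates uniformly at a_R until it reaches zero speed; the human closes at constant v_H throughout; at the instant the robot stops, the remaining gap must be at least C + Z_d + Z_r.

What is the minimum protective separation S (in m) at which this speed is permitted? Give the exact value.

S_min = 10441/4000 m = 2.6103 m

braking lasts T_s = (41/20)/5 = 0.4100 s
robot covers v_R·T_r = 2.0500·0.3000 = 0.6150 m before braking
braking distance = 2.0500²/(2·5.0000) = 0.4203 m
person approaches 2.0000·(0.3000+0.4100) = 1.4200 m
C+Z_d+Z_r = 0.1200+0.0050+0.0300 = 0.1550 m
S_min ≈ 0.6150+0.4203+1.4200+0.1550  ⇒  S_min = 10441/4000 m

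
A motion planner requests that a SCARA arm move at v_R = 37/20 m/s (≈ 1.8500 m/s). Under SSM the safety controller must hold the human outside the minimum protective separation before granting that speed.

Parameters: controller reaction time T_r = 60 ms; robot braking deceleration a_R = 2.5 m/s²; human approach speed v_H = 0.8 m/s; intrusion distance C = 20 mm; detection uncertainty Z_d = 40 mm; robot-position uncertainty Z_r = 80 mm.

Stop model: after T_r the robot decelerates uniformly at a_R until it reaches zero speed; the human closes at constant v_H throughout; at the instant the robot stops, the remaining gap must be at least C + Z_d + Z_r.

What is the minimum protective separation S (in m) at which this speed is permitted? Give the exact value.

braking lasts T_s = (37/20)/(5/2) = 0.7400 s
robot in T_r: 1.8500·0.0600 = 0.1110 m
braking distance = 1.8500²/(2·2.5000) = 0.6845 m
person approaches 0.8000·(0.0600+0.7400) = 0.6400 m
C+Z_d+Z_r = 0.0200+0.0400+0.0800 = 0.1400 m
S_min ≈ 0.1110+0.6845+0.6400+0.1400  ⇒  S_min = 3151/2000 m

S_min = 3151/2000 m = 1.5755 m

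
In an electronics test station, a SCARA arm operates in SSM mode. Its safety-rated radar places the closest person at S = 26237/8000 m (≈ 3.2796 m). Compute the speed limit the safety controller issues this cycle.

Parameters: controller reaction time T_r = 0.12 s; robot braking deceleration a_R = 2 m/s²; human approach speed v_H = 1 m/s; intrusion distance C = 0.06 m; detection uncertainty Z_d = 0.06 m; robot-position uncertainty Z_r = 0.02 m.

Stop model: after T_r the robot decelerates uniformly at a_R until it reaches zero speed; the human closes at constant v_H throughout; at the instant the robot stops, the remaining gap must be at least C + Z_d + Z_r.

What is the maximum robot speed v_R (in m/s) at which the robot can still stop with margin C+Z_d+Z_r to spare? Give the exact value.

v_R_max = 49/20 m/s = 2.4500 m/s

collect terms ⇒ (1/4)·v_R² + (31/50)·v_R + (-24157/8000) = 0
  disc = (31/50)² − 4·(1/4)·(-24157/8000) = 136161/40000 ; √disc = 369/200
  v_R = (−(31/50) + 369/200) / (2·(1/4)) = 49/20 m/s
check:
T_s = v_R/a_R = (49/20)/2 = 1.2250 s
robot covers v_R·T_r = 2.4500·0.1200 = 0.2940 m before braking
robot covers 2.4500·1.2250 − ½·2.0000·1.2250² = 1.5006 m while stopping
human closes 1.0000·1.3450 = 1.3450 m
margins: 0.0600+0.0600+0.0200 = 0.1400 m
sum ≈ 0.2940+1.5006+1.3450+0.1400 ≈ 3.2796 m = S ✓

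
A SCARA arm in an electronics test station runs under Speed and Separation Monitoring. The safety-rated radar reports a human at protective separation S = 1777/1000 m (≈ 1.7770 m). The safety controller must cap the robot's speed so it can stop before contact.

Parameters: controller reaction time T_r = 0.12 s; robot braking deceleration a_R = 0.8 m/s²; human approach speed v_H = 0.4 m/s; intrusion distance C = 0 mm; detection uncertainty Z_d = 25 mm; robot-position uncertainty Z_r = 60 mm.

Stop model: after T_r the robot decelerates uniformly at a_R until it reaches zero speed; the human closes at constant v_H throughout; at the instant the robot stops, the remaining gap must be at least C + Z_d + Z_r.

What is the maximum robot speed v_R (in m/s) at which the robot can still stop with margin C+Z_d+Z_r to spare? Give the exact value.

v_R_max = 6/5 m/s = 1.2000 m/s

collect terms ⇒ (5/8)·v_R² + (31/50)·v_R + (-411/250) = 0
  disc = (31/50)² − 4·(5/8)·(-411/250) = 2809/625 ; √disc = 53/25
  v_R = (−(31/50) + 53/25) / (2·(5/8)) = 6/5 m/s
check:
T_s = v_R/a_R = (6/5)/(4/5) = 1.5000 s
robot covers v_R·T_r = 1.2000·0.1200 = 0.1440 m before braking
robot under decel: 1.2000²/(2·0.8000) = 0.9000 m
person approaches 0.4000·(0.1200+1.5000) = 0.6480 m
margins: 0.0000+0.0250+0.0600 = 0.0850 m
sum ≈ 0.1440+0.9000+0.6480+0.0850 ≈ 1.7770 m = S ✓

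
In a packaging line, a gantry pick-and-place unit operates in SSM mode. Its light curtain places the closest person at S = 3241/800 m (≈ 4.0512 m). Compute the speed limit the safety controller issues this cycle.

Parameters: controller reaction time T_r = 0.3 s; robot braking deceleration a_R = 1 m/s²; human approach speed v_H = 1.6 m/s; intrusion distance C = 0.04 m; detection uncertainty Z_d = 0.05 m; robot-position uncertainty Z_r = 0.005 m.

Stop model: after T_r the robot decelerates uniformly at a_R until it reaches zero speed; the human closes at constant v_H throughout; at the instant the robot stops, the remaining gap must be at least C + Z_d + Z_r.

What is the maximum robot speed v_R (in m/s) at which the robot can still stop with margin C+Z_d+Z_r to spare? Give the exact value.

v_R_max = 27/20 m/s = 1.3500 m/s

collect terms ⇒ (1/2)·v_R² + (19/10)·v_R + (-2781/800) = 0
  disc = (19/10)² − 4·(1/2)·(-2781/800) = 169/16 ; √disc = 13/4
  v_R = (−(19/10) + 13/4) / (2·(1/2)) = 27/20 m/s
check:
stop time T_s = (27/20)/1 = 1.3500 s
reaction-phase robot travel = 1.3500·0.3000 = 0.4050 m
robot under decel: 1.3500²/(2·1.0000) = 0.9113 m
person approaches 1.6000·(0.3000+1.3500) = 2.6400 m
residual clearance needed = 0.0400+0.0500+0.0050 = 0.0950 m
sum ≈ 0.4050+0.9113+2.6400+0.0950 ≈ 4.0512 m = S ✓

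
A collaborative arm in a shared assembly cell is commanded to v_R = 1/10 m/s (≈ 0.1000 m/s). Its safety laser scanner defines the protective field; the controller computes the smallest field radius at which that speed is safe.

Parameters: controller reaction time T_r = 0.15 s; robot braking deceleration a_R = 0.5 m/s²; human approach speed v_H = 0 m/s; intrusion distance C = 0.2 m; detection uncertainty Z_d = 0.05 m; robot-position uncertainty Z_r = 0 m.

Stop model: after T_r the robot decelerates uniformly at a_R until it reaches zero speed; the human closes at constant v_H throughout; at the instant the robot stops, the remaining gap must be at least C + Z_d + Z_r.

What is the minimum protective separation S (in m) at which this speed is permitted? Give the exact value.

S_min = 11/40 m = 0.2750 m

stop time T_s = (1/10)/(1/2) = 0.2000 s
reaction-phase robot travel = 0.1000·0.1500 = 0.0150 m
robot under decel: 0.1000²/(2·0.5000) = 0.0100 m
human closes 0.0000·0.3500 = 0.0000 m
C+Z_d+Z_r = 0.2000+0.0500+0.0000 = 0.2500 m
S_min ≈ 0.0150+0.0100+0.0000+0.2500  ⇒  S_min = 11/40 m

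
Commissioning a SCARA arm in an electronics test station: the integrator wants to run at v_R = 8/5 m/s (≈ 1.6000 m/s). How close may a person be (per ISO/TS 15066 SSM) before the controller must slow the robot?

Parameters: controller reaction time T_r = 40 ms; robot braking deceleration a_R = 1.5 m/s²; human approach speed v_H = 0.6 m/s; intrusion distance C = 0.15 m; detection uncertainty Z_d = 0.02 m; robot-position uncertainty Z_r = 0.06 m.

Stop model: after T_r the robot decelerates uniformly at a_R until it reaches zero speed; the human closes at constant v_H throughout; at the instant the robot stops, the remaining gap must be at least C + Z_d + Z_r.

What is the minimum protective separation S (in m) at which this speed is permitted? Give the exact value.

stop time T_s = (8/5)/(3/2) = 1.0667 s
robot covers v_R·T_r = 1.6000·0.0400 = 0.0640 m before braking
braking distance = 1.6000²/(2·1.5000) = 0.8533 m
human over T_r+T_s: 0.6000·(0.0400+1.0667) = 0.6640 m
margins: 0.1500+0.0200+0.0600 = 0.2300 m
S_min ≈ 0.0640+0.8533+0.6640+0.2300  ⇒  S_min = 2717/1500 m

S_min = 2717/1500 m = 1.8113 m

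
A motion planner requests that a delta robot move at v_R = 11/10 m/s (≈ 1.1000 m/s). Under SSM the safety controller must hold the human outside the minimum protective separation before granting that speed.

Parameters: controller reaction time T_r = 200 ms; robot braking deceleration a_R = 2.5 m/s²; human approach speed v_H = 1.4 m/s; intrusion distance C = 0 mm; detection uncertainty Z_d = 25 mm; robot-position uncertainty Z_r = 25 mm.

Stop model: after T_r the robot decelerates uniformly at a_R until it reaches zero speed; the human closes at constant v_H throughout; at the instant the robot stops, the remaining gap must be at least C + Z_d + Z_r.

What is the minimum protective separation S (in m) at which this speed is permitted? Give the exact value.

T_s = v_R/a_R = (11/10)/(5/2) = 0.4400 s
reaction-phase robot travel = 1.1000·0.2000 = 0.2200 m
robot under decel: 1.1000²/(2·2.5000) = 0.2420 m
human over T_r+T_s: 1.4000·(0.2000+0.4400) = 0.8960 m
residual clearance needed = 0.0000+0.0250+0.0250 = 0.0500 m
S_min ≈ 0.2200+0.2420+0.8960+0.0500  ⇒  S_min = 176/125 m

S_min = 176/125 m = 1.4080 m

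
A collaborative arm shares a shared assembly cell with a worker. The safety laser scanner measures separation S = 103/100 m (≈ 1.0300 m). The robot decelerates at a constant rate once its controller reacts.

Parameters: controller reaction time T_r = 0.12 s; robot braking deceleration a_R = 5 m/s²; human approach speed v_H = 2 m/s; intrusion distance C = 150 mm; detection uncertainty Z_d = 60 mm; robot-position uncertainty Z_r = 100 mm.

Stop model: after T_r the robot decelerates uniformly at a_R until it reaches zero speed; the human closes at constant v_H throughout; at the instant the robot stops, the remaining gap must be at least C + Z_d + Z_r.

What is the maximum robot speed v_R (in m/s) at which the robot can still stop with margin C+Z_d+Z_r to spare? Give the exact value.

v_R_max = 4/5 m/s = 0.8000 m/s

at the boundary: (1/10)·v² + (13/25)·v + (-12/25) = 0
  disc = (13/25)² − 4·(1/10)·(-12/25) = 289/625 ; √disc = 17/25
  v_R = (−(13/25) + 17/25) / (2·(1/10)) = 4/5 m/s
check:
stop time T_s = (4/5)/5 = 0.1600 s
robot in T_r: 0.8000·0.1200 = 0.0960 m
braking distance = 0.8000²/(2·5.0000) = 0.0640 m
person approaches 2.0000·(0.1200+0.1600) = 0.5600 m
C+Z_d+Z_r = 0.1500+0.0600+0.1000 = 0.3100 m
sum ≈ 0.0960+0.0640+0.5600+0.3100 ≈ 1.0300 m = S ✓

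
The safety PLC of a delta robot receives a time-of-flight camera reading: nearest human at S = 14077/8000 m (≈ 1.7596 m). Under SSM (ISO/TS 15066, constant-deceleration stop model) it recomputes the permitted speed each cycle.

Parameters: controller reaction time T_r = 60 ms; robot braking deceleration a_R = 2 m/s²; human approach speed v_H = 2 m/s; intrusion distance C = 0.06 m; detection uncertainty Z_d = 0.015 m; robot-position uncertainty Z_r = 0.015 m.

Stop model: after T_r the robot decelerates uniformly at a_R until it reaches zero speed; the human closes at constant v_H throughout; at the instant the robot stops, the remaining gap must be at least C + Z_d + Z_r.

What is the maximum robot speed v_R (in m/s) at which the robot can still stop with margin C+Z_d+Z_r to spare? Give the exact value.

v_R_max = 23/20 m/s = 1.1500 m/s

collect terms ⇒ (1/4)·v_R² + (53/50)·v_R + (-12397/8000) = 0
  disc = (53/50)² − 4·(1/4)·(-12397/8000) = 106929/40000 ; √disc = 327/200
  v_R = (−(53/50) + 327/200) / (2·(1/4)) = 23/20 m/s
check:
braking lasts T_s = (23/20)/2 = 0.5750 s
reaction-phase robot travel = 1.1500·0.0600 = 0.0690 m
robot covers 1.1500·0.5750 − ½·2.0000·0.5750² = 0.3306 m while stopping
person approaches 2.0000·(0.0600+0.5750) = 1.2700 m
C+Z_d+Z_r = 0.0600+0.0150+0.0150 = 0.0900 m
sum ≈ 0.0690+0.3306+1.2700+0.0900 ≈ 1.7596 m = S ✓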